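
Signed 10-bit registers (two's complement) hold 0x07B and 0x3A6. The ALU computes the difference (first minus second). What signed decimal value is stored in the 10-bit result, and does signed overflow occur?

0x07B = 0001111011 = 123 (signed)
0x3A6 = 1110100110 = -90 (signed)
Subtract via negate-and-add: invert 1110100110 + 1 = 0001011010 (i.e. 90).
  0001111011
+ 0001011010
= 0011010101
Result 0011010101: MSB = 0 → value 213.
Both addends (after negating the subtrahend) are non-negative and so is the stored result: no signed overflow.

213; no overflow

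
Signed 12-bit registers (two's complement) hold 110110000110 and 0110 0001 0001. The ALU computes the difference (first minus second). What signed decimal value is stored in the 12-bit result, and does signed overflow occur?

1909; overflow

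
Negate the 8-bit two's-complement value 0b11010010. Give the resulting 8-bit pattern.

00101110

Invert: 00101101. Add 1: 00101110.
Check: 11010010 = -46, 00101110 = 46.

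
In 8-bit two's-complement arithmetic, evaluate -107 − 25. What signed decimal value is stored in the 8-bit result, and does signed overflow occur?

-107 → 10010101
25 → 00011001
Subtract via negate-and-add: invert 00011001 + 1 = 11100111 (i.e. -25).
  10010101
+ 11100111
= 01111100  (discard carry-out 1)
Result 01111100: MSB = 0 → value 124.
Both addends (after negating the subtrahend) are negative but the stored result is non-negative: signed overflow. The true value -107 − 25 = -132 lies outside [-128, 127].

124; overflow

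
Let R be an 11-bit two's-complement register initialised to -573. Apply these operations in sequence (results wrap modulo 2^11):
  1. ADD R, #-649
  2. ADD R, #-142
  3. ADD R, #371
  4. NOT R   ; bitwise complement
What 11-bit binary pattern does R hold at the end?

01111100000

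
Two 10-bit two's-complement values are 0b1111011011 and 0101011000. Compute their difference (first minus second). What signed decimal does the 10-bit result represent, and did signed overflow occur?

-381; no overflow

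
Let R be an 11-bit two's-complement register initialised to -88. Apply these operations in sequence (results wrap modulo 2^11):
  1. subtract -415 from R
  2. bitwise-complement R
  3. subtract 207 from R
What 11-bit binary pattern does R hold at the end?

10111101001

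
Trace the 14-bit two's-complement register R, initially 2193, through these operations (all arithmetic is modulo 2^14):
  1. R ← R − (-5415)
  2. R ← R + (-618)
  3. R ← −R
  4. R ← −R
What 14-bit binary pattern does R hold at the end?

01101101001110

Start: R = 2193 = 00100010010001.
R = 2193 − (-5415) = 7608 = 01110110111000
R = 7608 + (-618) = 6990 = 01101101001110
R = −(6990) = -6990 = 10010010110010
R = −(-6990) = 6990 = 01101101001110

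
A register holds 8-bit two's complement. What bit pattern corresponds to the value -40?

11011000

|-40| = 40 = 00101000 in 8 bits.
Invert the bits: 11010111. Add 1: 11011000.
Check: 11011000 reads as 216 − 256 = -40.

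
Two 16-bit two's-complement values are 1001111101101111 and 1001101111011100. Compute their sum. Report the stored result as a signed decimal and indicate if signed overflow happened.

15179; overflow

1001111101101111 = -24721 (signed)
1001101111011100 = -25636 (signed)
  1001111101101111
+ 1001101111011100
= 0011101101001011  (discard carry-out 1)
Result 0011101101001011: MSB = 0 → value 15179.
Both addends are negative but the stored result is non-negative: signed overflow. The true value -24721 + (-25636) = -50357 lies outside [-32768, 32767].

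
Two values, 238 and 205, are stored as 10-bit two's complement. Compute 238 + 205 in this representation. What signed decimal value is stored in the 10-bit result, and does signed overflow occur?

443; no overflow

238 → 0011101110
205 → 0011001101
  0011101110
+ 0011001101
= 0110111011
Result 0110111011: MSB = 0 → value 443.
Both addends are non-negative and so is the stored result: no signed overflow.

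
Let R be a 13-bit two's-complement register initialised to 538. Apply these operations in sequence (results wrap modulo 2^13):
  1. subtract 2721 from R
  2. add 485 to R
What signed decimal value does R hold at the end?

Start: R = 538 = 0001000011010.
R = 538 − 2721 = -2183 = 1011101111001
R = -2183 + 485 = -1698 = 1100101011110

-1698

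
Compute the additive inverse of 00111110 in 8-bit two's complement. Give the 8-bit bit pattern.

11000010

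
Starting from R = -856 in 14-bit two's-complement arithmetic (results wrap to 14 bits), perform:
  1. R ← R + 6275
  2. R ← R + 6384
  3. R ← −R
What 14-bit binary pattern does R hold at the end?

01000111100101

Start: R = -856 = 11110010101000.
R = -856 + 6275 = 5419 = 01010100101011
R = 5419 + 6384 = 11803; wraps to -4581 = 10111000011011
R = −(-4581) = 4581 = 01000111100101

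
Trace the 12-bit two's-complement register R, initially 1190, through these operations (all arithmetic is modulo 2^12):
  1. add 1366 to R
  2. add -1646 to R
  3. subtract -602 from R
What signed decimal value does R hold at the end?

Start: R = 1190 = 010010100110.
R = 1190 + 1366 = 2556; wraps to -1540 = 100111111100
R = -1540 + (-1646) = -3186; wraps to 910 = 001110001110
R = 910 − (-602) = 1512 = 010111101000

1512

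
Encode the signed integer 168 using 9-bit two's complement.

010101000

168 is non-negative, so write it directly in 9 bits: 010101000.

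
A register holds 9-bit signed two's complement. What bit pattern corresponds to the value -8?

111111000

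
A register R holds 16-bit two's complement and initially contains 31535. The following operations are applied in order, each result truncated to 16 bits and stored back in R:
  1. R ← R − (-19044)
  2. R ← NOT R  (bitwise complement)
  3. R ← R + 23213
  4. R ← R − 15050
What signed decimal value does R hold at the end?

23119

Start: R = 31535 = 0111101100101111.
R = 31535 − (-19044) = 50579; wraps to -14957 = 1100010110010011
R = NOT 1100010110010011 = 0011101001101100 = 14956
R = 14956 + 23213 = 38169; wraps to -27367 = 1001010100011001
R = -27367 − 15050 = -42417; wraps to 23119 = 0101101001001111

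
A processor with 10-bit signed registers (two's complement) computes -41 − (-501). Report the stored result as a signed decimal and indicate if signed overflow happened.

460; no overflow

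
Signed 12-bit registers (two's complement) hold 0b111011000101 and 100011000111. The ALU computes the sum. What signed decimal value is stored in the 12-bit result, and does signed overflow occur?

0b111011000101 → 111011000101 = -315 (signed)
100011000111 = -1849 (signed)
  111011000101
+ 100011000111
= 011110001100  (discard carry-out 1)
Result 011110001100: MSB = 0 → value 1932.
Both addends are negative but the stored result is non-negative: signed overflow. The true value -315 + (-1849) = -2164 lies outside [-2048, 2047].

1932; overflow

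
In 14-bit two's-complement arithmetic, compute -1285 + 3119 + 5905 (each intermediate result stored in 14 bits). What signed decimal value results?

-1285 + 3119 = 1834 (00011100101010)
1834 + 5905 = 7739 (01111000111011)

7739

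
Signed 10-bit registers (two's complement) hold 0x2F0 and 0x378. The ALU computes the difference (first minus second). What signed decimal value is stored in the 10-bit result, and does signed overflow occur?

0x2F0 = 1011110000 = -272 (signed)
0x378 = 1101111000 = -136 (signed)
Subtract via negate-and-add: invert 1101111000 + 1 = 0010001000 (i.e. 136).
  1011110000
+ 0010001000
= 1101111000
Result 1101111000: MSB = 1 → 888 − 1024 = -136.
Addends (after negating the subtrahend) have opposite signs, so signed overflow cannot occur.

-136; no overflow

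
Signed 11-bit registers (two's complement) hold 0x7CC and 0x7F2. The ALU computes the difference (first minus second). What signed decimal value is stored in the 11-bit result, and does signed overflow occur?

-38; no overflow

0x7CC = 11111001100 = -52 (signed)
0x7F2 = 11111110010 = -14 (signed)
Subtract via negate-and-add: invert 11111110010 + 1 = 00000001110 (i.e. 14).
  11111001100
+ 00000001110
= 11111011010
Result 11111011010: MSB = 1 → 2010 − 2048 = -38.
Addends (after negating the subtrahend) have opposite signs, so signed overflow cannot occur.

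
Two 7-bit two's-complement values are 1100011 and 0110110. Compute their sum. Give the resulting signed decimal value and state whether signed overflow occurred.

1100011 = -29 (signed)
0110110 = 54 (signed)
  1100011
+ 0110110
= 0011001  (discard carry-out 1)
Result 0011001: MSB = 0 → value 25.
Addends have opposite signs, so signed overflow cannot occur.

25; no overflow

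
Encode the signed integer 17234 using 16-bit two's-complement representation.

17234 is non-negative, so write it directly in 16 bits: 0100001101010010.

0100001101010010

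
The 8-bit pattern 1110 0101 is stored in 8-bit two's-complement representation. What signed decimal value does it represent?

-27

MSB is 1, so the value is negative.
Invert: 00011010. Add 1: 00011011 = 27. So the value is −27.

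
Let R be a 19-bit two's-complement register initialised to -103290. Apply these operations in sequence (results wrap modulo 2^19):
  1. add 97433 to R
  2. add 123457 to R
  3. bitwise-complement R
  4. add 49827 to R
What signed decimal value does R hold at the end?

-67774

Start: R = -103290 = 1100110110010000110.
R = -103290 + 97433 = -5857 = 1111110100100011111
R = -5857 + 123457 = 117600 = 0011100101101100000
R = NOT 0011100101101100000 = 1100011010010011111 = -117601
R = -117601 + 49827 = -67774 = 1101111011101000010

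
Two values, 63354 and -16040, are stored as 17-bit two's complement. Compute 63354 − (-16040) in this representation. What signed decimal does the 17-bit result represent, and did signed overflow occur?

-51678; overflow

63354 → 01111011101111010
-16040 → 11100000101011000
Subtract via negate-and-add: invert 11100000101011000 + 1 = 00011111010101000 (i.e. 16040).
  01111011101111010
+ 00011111010101000
= 10011011000100010
Result 10011011000100010: MSB = 1 → 79394 − 131072 = -51678.
Both addends (after negating the subtrahend) are non-negative but the stored result is negative: signed overflow. The true value 63354 − (-16040) = 79394 lies outside [-65536, 65535].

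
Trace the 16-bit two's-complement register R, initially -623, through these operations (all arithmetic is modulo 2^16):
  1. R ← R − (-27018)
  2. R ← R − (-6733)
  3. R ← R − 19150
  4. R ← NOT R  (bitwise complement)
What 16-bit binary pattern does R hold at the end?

Start: R = -623 = 1111110110010001.
R = -623 − (-27018) = 26395 = 0110011100011011
R = 26395 − (-6733) = 33128; wraps to -32408 = 1000000101101000
R = -32408 − 19150 = -51558; wraps to 13978 = 0011011010011010
R = NOT 0011011010011010 = 1100100101100101 = -13979

1100100101100101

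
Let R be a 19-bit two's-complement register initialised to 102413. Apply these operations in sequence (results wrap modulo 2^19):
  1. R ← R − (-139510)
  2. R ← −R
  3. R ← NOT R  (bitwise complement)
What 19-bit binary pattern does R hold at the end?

Start: R = 102413 = 0011001000000001101.
R = 102413 − (-139510) = 241923 = 0111011000100000011
R = −(241923) = -241923 = 1000100111011111101
R = NOT 1000100111011111101 = 0111011000100000010 = 241922

0111011000100000010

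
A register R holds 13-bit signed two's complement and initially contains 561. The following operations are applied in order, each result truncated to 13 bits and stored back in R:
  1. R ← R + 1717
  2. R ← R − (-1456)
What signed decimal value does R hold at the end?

3734

Start: R = 561 = 0001000110001.
R = 561 + 1717 = 2278 = 0100011100110
R = 2278 − (-1456) = 3734 = 0111010010110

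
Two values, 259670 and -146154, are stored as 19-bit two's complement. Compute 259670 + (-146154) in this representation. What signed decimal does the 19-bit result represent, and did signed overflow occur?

113516; no overflow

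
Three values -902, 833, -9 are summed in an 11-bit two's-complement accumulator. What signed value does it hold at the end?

-902 + 833 = -69 (11110111011)
-69 + (-9) = -78 (11110110010)

-78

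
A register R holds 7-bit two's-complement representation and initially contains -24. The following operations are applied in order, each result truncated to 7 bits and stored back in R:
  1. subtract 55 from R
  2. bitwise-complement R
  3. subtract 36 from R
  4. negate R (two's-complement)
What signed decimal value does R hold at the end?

Start: R = -24 = 1101000.
R = -24 − 55 = -79; wraps to 49 = 0110001
R = NOT 0110001 = 1001110 = -50
R = -50 − 36 = -86; wraps to 42 = 0101010
R = −(42) = -42 = 1010110

-42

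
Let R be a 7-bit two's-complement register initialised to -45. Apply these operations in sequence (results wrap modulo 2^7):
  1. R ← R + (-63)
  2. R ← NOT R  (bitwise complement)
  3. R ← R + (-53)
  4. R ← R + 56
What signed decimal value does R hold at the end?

-18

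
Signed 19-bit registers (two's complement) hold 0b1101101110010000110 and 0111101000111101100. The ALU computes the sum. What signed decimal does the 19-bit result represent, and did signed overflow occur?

175730; no overflow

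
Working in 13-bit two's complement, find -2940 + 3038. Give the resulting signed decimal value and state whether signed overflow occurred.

98; no overflow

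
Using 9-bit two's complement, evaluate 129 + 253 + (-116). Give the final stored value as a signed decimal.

-246

129 + 253 = 382 → wraps to -130 (101111110)
-130 + (-116) = -246 (100001010)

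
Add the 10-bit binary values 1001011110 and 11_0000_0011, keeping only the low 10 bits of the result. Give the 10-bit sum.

0101100001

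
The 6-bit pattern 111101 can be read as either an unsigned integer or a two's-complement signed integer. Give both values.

unsigned = 61, signed = -3

Unsigned: 111101 = 61.
Signed: MSB=1 → 61 − 64 = -3.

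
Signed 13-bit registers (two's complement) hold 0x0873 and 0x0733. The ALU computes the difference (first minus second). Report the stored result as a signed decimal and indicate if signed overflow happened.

0x0873 = 0100001110011 = 2163 (signed)
0x0733 = 0011100110011 = 1843 (signed)
Subtract via negate-and-add: invert 0011100110011 + 1 = 1100011001101 (i.e. -1843).
  0100001110011
+ 1100011001101
= 0000101000000  (discard carry-out 1)
Result 0000101000000: MSB = 0 → value 320.
Addends (after negating the subtrahend) have opposite signs, so signed overflow cannot occur.

320; no overflow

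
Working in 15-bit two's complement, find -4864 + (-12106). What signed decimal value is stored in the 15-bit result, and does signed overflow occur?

15798; overflow

-4864 → 110110100000000
-12106 → 101000010110110
  110110100000000
+ 101000010110110
= 011110110110110  (discard carry-out 1)
Result 011110110110110: MSB = 0 → value 15798.
Both addends are negative but the stored result is non-negative: signed overflow. The true value -4864 + (-12106) = -16970 lies outside [-16384, 16383].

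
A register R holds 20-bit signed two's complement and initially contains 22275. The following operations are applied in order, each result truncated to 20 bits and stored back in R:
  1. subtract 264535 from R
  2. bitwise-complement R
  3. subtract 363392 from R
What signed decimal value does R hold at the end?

-121133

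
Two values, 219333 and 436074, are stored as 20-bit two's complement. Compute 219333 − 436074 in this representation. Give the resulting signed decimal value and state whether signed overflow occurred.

-216741; no overflow

219333 → 00110101100011000101
436074 → 01101010011101101010
Subtract via negate-and-add: invert 01101010011101101010 + 1 = 10010101100010010110 (i.e. -436074).
  00110101100011000101
+ 10010101100010010110
= 11001011000101011011
Result 11001011000101011011: MSB = 1 → 831835 − 1048576 = -216741.
Addends (after negating the subtrahend) have opposite signs, so signed overflow cannot occur.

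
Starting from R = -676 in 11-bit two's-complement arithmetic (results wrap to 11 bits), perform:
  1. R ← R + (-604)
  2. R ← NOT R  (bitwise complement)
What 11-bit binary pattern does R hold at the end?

10011111111

Start: R = -676 = 10101011100.
R = -676 + (-604) = -1280; wraps to 768 = 01100000000
R = NOT 01100000000 = 10011111111 = -769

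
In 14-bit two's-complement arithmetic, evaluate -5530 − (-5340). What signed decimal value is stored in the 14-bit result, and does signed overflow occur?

-5530 → 10101001100110
-5340 → 10101100100100
Subtract via negate-and-add: invert 10101100100100 + 1 = 01010011011100 (i.e. 5340).
  10101001100110
+ 01010011011100
= 11111101000010
Result 11111101000010: MSB = 1 → 16194 − 16384 = -190.
Addends (after negating the subtrahend) have opposite signs, so signed overflow cannot occur.

-190; no overflow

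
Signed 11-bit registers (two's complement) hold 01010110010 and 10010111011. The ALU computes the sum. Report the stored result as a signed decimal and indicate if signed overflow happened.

-147; no overflow

01010110010 = 690 (signed)
10010111011 = -837 (signed)
  01010110010
+ 10010111011
= 11101101101
Result 11101101101: MSB = 1 → 1901 − 2048 = -147.
Addends have opposite signs, so signed overflow cannot occur.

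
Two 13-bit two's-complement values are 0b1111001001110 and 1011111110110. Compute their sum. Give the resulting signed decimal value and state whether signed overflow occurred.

-2492; no overflow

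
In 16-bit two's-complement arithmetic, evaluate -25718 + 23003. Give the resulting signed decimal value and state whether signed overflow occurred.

-2715; no overflow

-25718 → 1001101110001010
23003 → 0101100111011011
  1001101110001010
+ 0101100111011011
= 1111010101100101
Result 1111010101100101: MSB = 1 → 62821 − 65536 = -2715.
Addends have opposite signs, so signed overflow cannot occur.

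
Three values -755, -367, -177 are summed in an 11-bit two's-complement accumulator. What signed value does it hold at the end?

-755 + (-367) = -1122 → wraps to 926 (01110011110)
926 + (-177) = 749 (01011101101)

749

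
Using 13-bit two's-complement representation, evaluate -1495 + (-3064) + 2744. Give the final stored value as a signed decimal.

-1495 + (-3064) = -4559 → wraps to 3633 (0111000110001)
3633 + 2744 = 6377 → wraps to -1815 (1100011101001)

-1815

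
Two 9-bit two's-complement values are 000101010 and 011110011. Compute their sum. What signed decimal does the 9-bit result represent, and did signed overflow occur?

-227; overflow

000101010 = 42 (signed)
011110011 = 243 (signed)
  000101010
+ 011110011
= 100011101
Result 100011101: MSB = 1 → 285 − 512 = -227.
Both addends are non-negative but the stored result is negative: signed overflow. The true value 42 + 243 = 285 lies outside [-256, 255].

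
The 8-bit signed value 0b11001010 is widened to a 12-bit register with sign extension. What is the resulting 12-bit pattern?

111111001010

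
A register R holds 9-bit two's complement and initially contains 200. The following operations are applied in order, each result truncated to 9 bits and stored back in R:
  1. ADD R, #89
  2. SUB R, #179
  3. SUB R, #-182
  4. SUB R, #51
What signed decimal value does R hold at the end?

Start: R = 200 = 011001000.
R = 200 + 89 = 289; wraps to -223 = 100100001
R = -223 − 179 = -402; wraps to 110 = 001101110
R = 110 − (-182) = 292; wraps to -220 = 100100100
R = -220 − 51 = -271; wraps to 241 = 011110001

241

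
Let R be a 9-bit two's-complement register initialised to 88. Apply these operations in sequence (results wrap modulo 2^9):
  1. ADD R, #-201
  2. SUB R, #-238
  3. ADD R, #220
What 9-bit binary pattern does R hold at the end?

Start: R = 88 = 001011000.
R = 88 + (-201) = -113 = 110001111
R = -113 − (-238) = 125 = 001111101
R = 125 + 220 = 345; wraps to -167 = 101011001

101011001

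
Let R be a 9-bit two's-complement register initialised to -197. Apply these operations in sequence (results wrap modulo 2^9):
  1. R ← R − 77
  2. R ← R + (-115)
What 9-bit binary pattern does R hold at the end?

Start: R = -197 = 100111011.
R = -197 − 77 = -274; wraps to 238 = 011101110
R = 238 + (-115) = 123 = 001111011

001111011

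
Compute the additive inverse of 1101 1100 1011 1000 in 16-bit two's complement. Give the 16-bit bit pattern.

Invert: 0010001101000111. Add 1: 0010001101001000.
Check: 1101110010111000 = -9032, 0010001101001000 = 9032.

0010001101001000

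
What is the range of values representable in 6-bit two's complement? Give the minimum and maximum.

min = -32, max = 31

Minimum: −2^5 = -32.
Maximum: 2^5 − 1 = 31.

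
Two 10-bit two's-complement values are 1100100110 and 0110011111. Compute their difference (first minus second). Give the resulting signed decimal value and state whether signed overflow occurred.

391; overflow

1100100110 = -218 (signed)
0110011111 = 415 (signed)
Subtract via negate-and-add: invert 0110011111 + 1 = 1001100001 (i.e. -415).
  1100100110
+ 1001100001
= 0110000111  (discard carry-out 1)
Result 0110000111: MSB = 0 → value 391.
Both addends (after negating the subtrahend) are negative but the stored result is non-negative: signed overflow. The true value -218 − 415 = -633 lies outside [-512, 511].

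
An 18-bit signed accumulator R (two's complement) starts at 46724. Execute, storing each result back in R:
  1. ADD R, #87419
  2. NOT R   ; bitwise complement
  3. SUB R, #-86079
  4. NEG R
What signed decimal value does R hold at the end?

Start: R = 46724 = 001011011010000100.
R = 46724 + 87419 = 134143; wraps to -128001 = 100000101111111111
R = NOT 100000101111111111 = 011111010000000000 = 128000
R = 128000 − (-86079) = 214079; wraps to -48065 = 110100010000111111
R = −(-48065) = 48065 = 001011101111000001

48065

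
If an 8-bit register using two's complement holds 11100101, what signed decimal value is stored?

MSB is 1, so the value is negative.
Invert: 00011010. Add 1: 00011011 = 27. So the value is −27.

-27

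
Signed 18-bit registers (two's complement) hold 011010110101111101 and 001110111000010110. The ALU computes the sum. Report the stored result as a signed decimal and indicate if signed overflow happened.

011010110101111101 = 109949 (signed)
001110111000010110 = 60950 (signed)
  011010110101111101
+ 001110111000010110
= 101001101110010011
Result 101001101110010011: MSB = 1 → 170899 − 262144 = -91245.
Both addends are non-negative but the stored result is negative: signed overflow. The true value 109949 + 60950 = 170899 lies outside [-131072, 131071].

-91245; overflow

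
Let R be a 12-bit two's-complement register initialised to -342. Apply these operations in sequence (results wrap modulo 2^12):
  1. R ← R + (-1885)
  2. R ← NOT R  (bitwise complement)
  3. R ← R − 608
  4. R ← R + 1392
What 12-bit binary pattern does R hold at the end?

101111000010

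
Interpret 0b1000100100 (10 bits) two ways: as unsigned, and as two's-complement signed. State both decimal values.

Unsigned: 1000100100 = 548.
Signed: MSB=1 → 548 − 1024 = -476.

unsigned = 548, signed = -476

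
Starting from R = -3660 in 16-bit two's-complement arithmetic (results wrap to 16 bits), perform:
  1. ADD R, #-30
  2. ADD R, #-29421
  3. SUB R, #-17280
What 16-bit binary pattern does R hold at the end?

1100001000101001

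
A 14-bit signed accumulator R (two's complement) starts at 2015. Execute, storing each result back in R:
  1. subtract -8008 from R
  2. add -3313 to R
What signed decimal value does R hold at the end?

Start: R = 2015 = 00011111011111.
R = 2015 − (-8008) = 10023; wraps to -6361 = 10011100100111
R = -6361 + (-3313) = -9674; wraps to 6710 = 01101000110110

6710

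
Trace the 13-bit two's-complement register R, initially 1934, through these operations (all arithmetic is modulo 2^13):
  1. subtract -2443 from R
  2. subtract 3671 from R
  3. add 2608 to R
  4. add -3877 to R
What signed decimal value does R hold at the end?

Start: R = 1934 = 0011110001110.
R = 1934 − (-2443) = 4377; wraps to -3815 = 1000100011001
R = -3815 − 3671 = -7486; wraps to 706 = 0001011000010
R = 706 + 2608 = 3314 = 0110011110010
R = 3314 + (-3877) = -563 = 1110111001101

-563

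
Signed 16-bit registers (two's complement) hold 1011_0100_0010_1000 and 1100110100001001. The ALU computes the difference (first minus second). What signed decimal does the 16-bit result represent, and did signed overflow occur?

-6369; no overflow

1011_0100_0010_1000 → 1011010000101000 = -19416 (signed)
1100110100001001 = -13047 (signed)
Subtract via negate-and-add: invert 1100110100001001 + 1 = 0011001011110111 (i.e. 13047).
  1011010000101000
+ 0011001011110111
= 1110011100011111
Result 1110011100011111: MSB = 1 → 59167 − 65536 = -6369.
Addends (after negating the subtrahend) have opposite signs, so signed overflow cannot occur.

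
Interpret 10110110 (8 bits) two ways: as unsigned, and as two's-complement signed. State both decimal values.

unsigned = 182, signed = -74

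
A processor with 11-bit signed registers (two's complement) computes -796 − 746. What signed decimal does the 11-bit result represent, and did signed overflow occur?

-796 → 10011100100
746 → 01011101010
Subtract via negate-and-add: invert 01011101010 + 1 = 10100010110 (i.e. -746).
  10011100100
+ 10100010110
= 00111111010  (discard carry-out 1)
Result 00111111010: MSB = 0 → value 506.
Both addends (after negating the subtrahend) are negative but the stored result is non-negative: signed overflow. The true value -796 − 746 = -1542 lies outside [-1024, 1023].

506; overflow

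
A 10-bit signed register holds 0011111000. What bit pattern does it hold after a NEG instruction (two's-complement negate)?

Invert: 1100000111. Add 1: 1100001000.

1100001000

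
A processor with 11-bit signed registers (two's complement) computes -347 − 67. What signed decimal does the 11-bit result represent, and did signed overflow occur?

-347 → 11010100101
67 → 00001000011
Subtract via negate-and-add: invert 00001000011 + 1 = 11110111101 (i.e. -67).
  11010100101
+ 11110111101
= 11001100010  (discard carry-out 1)
Result 11001100010: MSB = 1 → 1634 − 2048 = -414.
Both addends (after negating the subtrahend) are negative and so is the stored result: no signed overflow.

-414; no overflow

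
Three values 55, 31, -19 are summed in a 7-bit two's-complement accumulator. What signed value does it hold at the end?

-61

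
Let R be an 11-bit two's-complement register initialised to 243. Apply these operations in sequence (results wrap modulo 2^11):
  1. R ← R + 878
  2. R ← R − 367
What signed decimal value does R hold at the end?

754

Start: R = 243 = 00011110011.
R = 243 + 878 = 1121; wraps to -927 = 10001100001
R = -927 − 367 = -1294; wraps to 754 = 01011110010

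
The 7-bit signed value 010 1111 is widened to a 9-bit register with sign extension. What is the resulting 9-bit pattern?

000101111

MSB of 0101111 is 0; replicate it into the new high bits.
00|0101111 → 000101111 (still 47).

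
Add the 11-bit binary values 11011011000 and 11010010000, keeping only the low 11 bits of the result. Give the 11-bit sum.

10101101000

  11011011000
+ 11010010000
= 10101101000  (discard carry-out 1)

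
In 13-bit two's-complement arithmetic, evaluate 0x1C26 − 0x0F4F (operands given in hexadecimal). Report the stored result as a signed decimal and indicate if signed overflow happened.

0x1C26 = 1110000100110 = -986 (signed)
0x0F4F = 0111101001111 = 3919 (signed)
Subtract via negate-and-add: invert 0111101001111 + 1 = 1000010110001 (i.e. -3919).
  1110000100110
+ 1000010110001
= 0110011010111  (discard carry-out 1)
Result 0110011010111: MSB = 0 → value 3287.
Both addends (after negating the subtrahend) are negative but the stored result is non-negative: signed overflow. The true value -986 − 3919 = -4905 lies outside [-4096, 4095].

3287; overflow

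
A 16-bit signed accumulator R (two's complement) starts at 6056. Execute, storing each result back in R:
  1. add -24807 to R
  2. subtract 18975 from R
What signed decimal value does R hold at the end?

27810

Start: R = 6056 = 0001011110101000.
R = 6056 + (-24807) = -18751 = 1011011011000001
R = -18751 − 18975 = -37726; wraps to 27810 = 0110110010100010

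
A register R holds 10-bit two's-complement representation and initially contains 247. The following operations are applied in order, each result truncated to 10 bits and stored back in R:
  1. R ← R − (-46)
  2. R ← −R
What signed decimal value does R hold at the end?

-293

Start: R = 247 = 0011110111.
R = 247 − (-46) = 293 = 0100100101
R = −(293) = -293 = 1011011011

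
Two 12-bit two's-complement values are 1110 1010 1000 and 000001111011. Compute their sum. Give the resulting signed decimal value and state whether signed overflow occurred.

1110 1010 1000 → 111010101000 = -344 (signed)
000001111011 = 123 (signed)
  111010101000
+ 000001111011
= 111100100011
Result 111100100011: MSB = 1 → 3875 − 4096 = -221.
Addends have opposite signs, so signed overflow cannot occur.

-221; no overflow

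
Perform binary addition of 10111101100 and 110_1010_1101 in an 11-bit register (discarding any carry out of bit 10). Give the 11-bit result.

  10111101100
+ 11010101101
= 10010011001  (discard carry-out 1)

10010011001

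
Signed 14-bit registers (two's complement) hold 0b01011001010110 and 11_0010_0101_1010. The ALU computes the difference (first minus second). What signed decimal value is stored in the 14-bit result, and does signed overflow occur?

0b01011001010110 → 01011001010110 = 5718 (signed)
11_0010_0101_1010 → 11001001011010 = -3494 (signed)
Subtract via negate-and-add: invert 11001001011010 + 1 = 00110110100110 (i.e. 3494).
  01011001010110
+ 00110110100110
= 10001111111100
Result 10001111111100: MSB = 1 → 9212 − 16384 = -7172.
Both addends (after negating the subtrahend) are non-negative but the stored result is negative: signed overflow. The true value 5718 − (-3494) = 9212 lies outside [-8192, 8191].

-7172; overflow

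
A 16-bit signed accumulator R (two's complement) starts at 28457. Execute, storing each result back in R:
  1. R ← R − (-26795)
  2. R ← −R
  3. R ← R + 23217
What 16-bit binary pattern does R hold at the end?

1000001011011101

Start: R = 28457 = 0110111100101001.
R = 28457 − (-26795) = 55252; wraps to -10284 = 1101011111010100
R = −(-10284) = 10284 = 0010100000101100
R = 10284 + 23217 = 33501; wraps to -32035 = 1000001011011101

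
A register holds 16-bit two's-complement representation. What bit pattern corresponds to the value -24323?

1010000011111101

|-24323| = 24323 = 0101111100000011 in 16 bits.
Invert the bits: 1010000011111100. Add 1: 1010000011111101.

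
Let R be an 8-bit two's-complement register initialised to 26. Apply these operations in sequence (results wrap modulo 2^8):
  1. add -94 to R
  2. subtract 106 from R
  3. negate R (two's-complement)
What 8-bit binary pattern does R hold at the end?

Start: R = 26 = 00011010.
R = 26 + (-94) = -68 = 10111100
R = -68 − 106 = -174; wraps to 82 = 01010010
R = −(82) = -82 = 10101110

10101110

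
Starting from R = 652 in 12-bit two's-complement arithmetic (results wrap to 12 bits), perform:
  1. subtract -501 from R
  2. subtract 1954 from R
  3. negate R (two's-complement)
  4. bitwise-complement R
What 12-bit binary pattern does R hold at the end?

Start: R = 652 = 001010001100.
R = 652 − (-501) = 1153 = 010010000001
R = 1153 − 1954 = -801 = 110011011111
R = −(-801) = 801 = 001100100001
R = NOT 001100100001 = 110011011110 = -802

110011011110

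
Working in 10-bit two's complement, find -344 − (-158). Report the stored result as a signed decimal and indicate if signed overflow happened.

-186; no overflow

-344 → 1010101000
-158 → 1101100010
Subtract via negate-and-add: invert 1101100010 + 1 = 0010011110 (i.e. 158).
  1010101000
+ 0010011110
= 1101000110
Result 1101000110: MSB = 1 → 838 − 1024 = -186.
Addends (after negating the subtrahend) have opposite signs, so signed overflow cannot occur.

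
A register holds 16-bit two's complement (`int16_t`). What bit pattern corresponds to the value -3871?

|-3871| = 3871 = 0000111100011111 in 16 bits.
Invert the bits: 1111000011100000. Add 1: 1111000011100001.

1111000011100001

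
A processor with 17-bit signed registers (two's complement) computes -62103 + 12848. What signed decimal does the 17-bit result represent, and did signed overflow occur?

-62103 → 10000110101101001
12848 → 00011001000110000
  10000110101101001
+ 00011001000110000
= 10011111110011001
Result 10011111110011001: MSB = 1 → 81817 − 131072 = -49255.
Addends have opposite signs, so signed overflow cannot occur.

-49255; no overflow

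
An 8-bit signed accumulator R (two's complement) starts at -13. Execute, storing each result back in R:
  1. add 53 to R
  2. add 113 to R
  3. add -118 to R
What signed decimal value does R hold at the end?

35

Start: R = -13 = 11110011.
R = -13 + 53 = 40 = 00101000
R = 40 + 113 = 153; wraps to -103 = 10011001
R = -103 + (-118) = -221; wraps to 35 = 00100011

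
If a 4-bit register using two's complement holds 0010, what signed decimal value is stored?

2

MSB is 0, so the value is non-negative: 0010 = 2.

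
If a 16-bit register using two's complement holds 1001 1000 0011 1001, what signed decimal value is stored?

-26567

MSB is 1, so the value is negative.
Unsigned reading: 38969. Subtract 2^16 = 65536: 38969 − 65536 = -26567.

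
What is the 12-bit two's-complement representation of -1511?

101000011001

|-1511| = 1511 = 010111100111 in 12 bits.
Invert the bits: 101000011000. Add 1: 101000011001.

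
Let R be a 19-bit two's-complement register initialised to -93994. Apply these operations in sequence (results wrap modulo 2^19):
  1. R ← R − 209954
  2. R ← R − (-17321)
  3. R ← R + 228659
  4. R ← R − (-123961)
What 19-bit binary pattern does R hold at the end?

0010000000111001001

Start: R = -93994 = 1101001000011010110.
R = -93994 − 209954 = -303948; wraps to 220340 = 0110101110010110100
R = 220340 − (-17321) = 237661 = 0111010000001011101
R = 237661 + 228659 = 466320; wraps to -57968 = 1110001110110010000
R = -57968 − (-123961) = 65993 = 0010000000111001001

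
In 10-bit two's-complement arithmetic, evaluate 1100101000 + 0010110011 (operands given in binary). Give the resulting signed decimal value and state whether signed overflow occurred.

-37; no overflow

1100101000 = -216 (signed)
0010110011 = 179 (signed)
  1100101000
+ 0010110011
= 1111011011
Result 1111011011: MSB = 1 → 987 − 1024 = -37.
Addends have opposite signs, so signed overflow cannot occur.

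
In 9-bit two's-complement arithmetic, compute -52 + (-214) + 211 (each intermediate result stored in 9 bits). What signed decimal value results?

-55

-52 + (-214) = -266 → wraps to 246 (011110110)
246 + 211 = 457 → wraps to -55 (111001001)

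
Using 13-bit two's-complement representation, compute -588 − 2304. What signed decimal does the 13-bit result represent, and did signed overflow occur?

-588 → 1110110110100
2304 → 0100100000000
Subtract via negate-and-add: invert 0100100000000 + 1 = 1011100000000 (i.e. -2304).
  1110110110100
+ 1011100000000
= 1010010110100  (discard carry-out 1)
Result 1010010110100: MSB = 1 → 5300 − 8192 = -2892.
Both addends (after negating the subtrahend) are negative and so is the stored result: no signed overflow.

-2892; no overflow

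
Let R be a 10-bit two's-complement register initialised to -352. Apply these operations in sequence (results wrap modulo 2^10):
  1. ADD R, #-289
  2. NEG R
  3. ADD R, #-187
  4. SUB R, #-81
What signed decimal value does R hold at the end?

-489

Start: R = -352 = 1010100000.
R = -352 + (-289) = -641; wraps to 383 = 0101111111
R = −(383) = -383 = 1010000001
R = -383 + (-187) = -570; wraps to 454 = 0111000110
R = 454 − (-81) = 535; wraps to -489 = 1000010111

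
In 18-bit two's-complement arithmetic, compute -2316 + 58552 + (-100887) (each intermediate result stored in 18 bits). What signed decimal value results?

-44651

-2316 + 58552 = 56236 (001101101110101100)
56236 + (-100887) = -44651 (110101000110010101)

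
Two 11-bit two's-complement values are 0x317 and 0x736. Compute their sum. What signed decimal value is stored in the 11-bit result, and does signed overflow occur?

0x317 = 01100010111 = 791 (signed)
0x736 = 11100110110 = -202 (signed)
  01100010111
+ 11100110110
= 01001001101  (discard carry-out 1)
Result 01001001101: MSB = 0 → value 589.
Addends have opposite signs, so signed overflow cannot occur.

589; no overflow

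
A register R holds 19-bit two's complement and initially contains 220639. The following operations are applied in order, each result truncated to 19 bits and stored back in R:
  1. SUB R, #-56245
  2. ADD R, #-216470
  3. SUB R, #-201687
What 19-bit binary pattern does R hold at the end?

Start: R = 220639 = 0110101110111011111.
R = 220639 − (-56245) = 276884; wraps to -247404 = 1000011100110010100
R = -247404 + (-216470) = -463874; wraps to 60414 = 0001110101111111110
R = 60414 − (-201687) = 262101 = 0111111111111010101

0111111111111010101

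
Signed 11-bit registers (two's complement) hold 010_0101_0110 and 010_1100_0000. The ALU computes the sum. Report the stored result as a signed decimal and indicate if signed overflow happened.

-746; overflow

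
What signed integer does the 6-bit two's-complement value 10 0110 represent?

-26

MSB is 1, so the value is negative.
Unsigned reading: 38. Subtract 2^6 = 64: 38 − 64 = -26.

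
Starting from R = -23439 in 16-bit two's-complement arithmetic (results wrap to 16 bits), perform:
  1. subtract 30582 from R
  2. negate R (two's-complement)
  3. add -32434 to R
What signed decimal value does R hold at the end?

Start: R = -23439 = 1010010001110001.
R = -23439 − 30582 = -54021; wraps to 11515 = 0010110011111011
R = −(11515) = -11515 = 1101001100000101
R = -11515 + (-32434) = -43949; wraps to 21587 = 0101010001010011

21587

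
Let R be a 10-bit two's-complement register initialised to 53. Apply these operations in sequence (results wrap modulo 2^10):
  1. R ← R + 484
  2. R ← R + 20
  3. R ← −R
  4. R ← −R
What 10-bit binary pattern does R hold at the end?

Start: R = 53 = 0000110101.
R = 53 + 484 = 537; wraps to -487 = 1000011001
R = -487 + 20 = -467 = 1000101101
R = −(-467) = 467 = 0111010011
R = −(467) = -467 = 1000101101

1000101101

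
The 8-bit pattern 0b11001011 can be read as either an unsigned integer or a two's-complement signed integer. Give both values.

Unsigned: 11001011 = 203.
Signed: MSB=1 → 203 − 256 = -53.

unsigned = 203, signed = -53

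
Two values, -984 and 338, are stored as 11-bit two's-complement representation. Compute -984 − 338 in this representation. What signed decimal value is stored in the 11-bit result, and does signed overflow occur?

726; overflow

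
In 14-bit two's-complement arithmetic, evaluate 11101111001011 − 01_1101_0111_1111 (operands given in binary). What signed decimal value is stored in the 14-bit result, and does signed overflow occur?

11101111001011 = -1077 (signed)
01_1101_0111_1111 → 01110101111111 = 7551 (signed)
Subtract via negate-and-add: invert 01110101111111 + 1 = 10001010000001 (i.e. -7551).
  11101111001011
+ 10001010000001
= 01111001001100  (discard carry-out 1)
Result 01111001001100: MSB = 0 → value 7756.
Both addends (after negating the subtrahend) are negative but the stored result is non-negative: signed overflow. The true value -1077 − 7551 = -8628 lies outside [-8192, 8191].

7756; overflow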